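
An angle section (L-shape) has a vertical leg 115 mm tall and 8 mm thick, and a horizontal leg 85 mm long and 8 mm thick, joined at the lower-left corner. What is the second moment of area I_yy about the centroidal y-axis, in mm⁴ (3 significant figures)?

I_yy ≈ 9.76 × 10⁵ mm⁴

Split into non-overlapping primitives; take the origin at the lower-left of the bounding box.
Vertical leg: 8 × 115, A = 920 mm², x = 4 mm, Ī = 4906.7 mm⁴.
Horizontal leg (remainder): 77 × 8, A = 616 mm², x = 46.5 mm, Ī = 304 355 mm⁴.
Centroid: x̄ = ΣA·x / ΣA = 21.044 mm.
Transfer each piece to the centroidal y-axis using Ī + A·d² with d = x − 21.044:
  vertical leg: d = -17.044 mm → contributes +272 173 mm⁴
  horizontal leg (remainder): d = 25.456 mm → contributes +703 520 mm⁴
Total I = 975 693 mm⁴.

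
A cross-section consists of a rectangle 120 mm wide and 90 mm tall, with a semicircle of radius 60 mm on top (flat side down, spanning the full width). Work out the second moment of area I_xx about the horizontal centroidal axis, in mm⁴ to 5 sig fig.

Treat the section as a set of non-overlapping primitives; coordinates are from the bounding-box lower-left.
Rectangular body: 120 × 90, A = 10 800 mm², y = 45 mm, Ī = 7 290 000 mm⁴.
Semicircular cap: semicircle r = 60, A = 5654.867 mm², y = 115.4648 mm, Ī = 1 422 450 mm⁴.
Centroid: ȳ = ΣA·y / ΣA = 69.21588 mm.
Transfer each piece to the horizontal centroidal axis using Ī + A·d² with d = y − 69.21588:
  rectangular body: d = -24.21588 mm → contributes +13 623 213 mm⁴
  semicircular cap: d = 46.24892 mm → contributes +13 517 996 mm⁴
Total I = 27 141 210 mm⁴.

I_xx ≈ 2.7141 × 10⁷ mm⁴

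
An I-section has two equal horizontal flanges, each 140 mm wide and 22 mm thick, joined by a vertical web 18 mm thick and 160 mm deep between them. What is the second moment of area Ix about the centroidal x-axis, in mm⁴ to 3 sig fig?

Split into non-overlapping primitives; take the origin at the lower-left of the bounding box.
Bottom flange: 140 × 22, A = 3 080 mm², y = 11 mm, Ī = 124 227 mm⁴.
Web: 18 × 160, A = 2 880 mm², y = 102 mm, Ī = 6 144 000 mm⁴.
Top flange: 140 × 22, A = 3 080 mm², y = 193 mm, Ī = 124 227 mm⁴.
By symmetry the centroid is at mid-height, ȳ = 102 mm.
Transfer each piece to the centroidal x-axis using Ī + A·d² with d = y − 102:
  bottom flange: d = -91 mm → contributes +25 629 707 mm⁴
  web: d = 0 mm → contributes +6 144 000 mm⁴
  top flange: d = 91 mm → contributes +25 629 707 mm⁴
Total I = 57 403 413 mm⁴.

Ix ≈ 5.74 × 10⁷ mm⁴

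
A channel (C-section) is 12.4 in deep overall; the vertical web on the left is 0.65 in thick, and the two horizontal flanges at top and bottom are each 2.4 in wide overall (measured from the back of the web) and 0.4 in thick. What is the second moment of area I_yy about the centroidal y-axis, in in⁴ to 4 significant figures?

I_yy ≈ 2.359 in⁴

Split into non-overlapping primitives; take the origin at the lower-left of the bounding box.
Web: 0.65 × 12.4, A = 8.06 in², x = 0.325 in, Ī = 0.283779 in⁴.
Top flange (beyond web): 1.75 × 0.4, A = 0.7 in², x = 1.525 in, Ī = 0.178646 in⁴.
Bottom flange (beyond web): 1.75 × 0.4, A = 0.7 in², x = 1.525 in, Ī = 0.178646 in⁴.
Centroid: x̄ = ΣA·x / ΣA = 0.50259 in.
Transfer each piece to the centroidal y-axis using Ī + A·d² with d = x − 0.50259:
  web: d = -0.17759 in → contributes +0.537977 in⁴
  top flange (beyond web): d = 1.02241 in → contributes +0.910372 in⁴
  bottom flange (beyond web): d = 1.02241 in → contributes +0.910372 in⁴
Total I = 2.35872 in⁴.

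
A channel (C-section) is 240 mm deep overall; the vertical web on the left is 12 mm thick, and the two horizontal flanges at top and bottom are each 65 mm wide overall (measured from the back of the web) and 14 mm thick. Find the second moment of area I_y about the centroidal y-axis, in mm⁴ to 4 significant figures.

Break the section into simple shapes (no overlaps), measuring from the bottom-left corner of the bounding box.
Web: 12 × 240, A = 2 880 mm², x = 6 mm, Ī = 34 560 mm⁴.
Top flange (beyond web): 53 × 14, A = 742 mm², x = 38.5 mm, Ī = 173 690 mm⁴.
Bottom flange (beyond web): 53 × 14, A = 742 mm², x = 38.5 mm, Ī = 173 690 mm⁴.
Centroid: x̄ = ΣA·x / ΣA = 17.0518 mm.
Transfer each piece to the centroidal y-axis using Ī + A·d² with d = x − 17.0518:
  web: d = -11.0518 mm → contributes +386 329 mm⁴
  top flange (beyond web): d = 21.4482 mm → contributes +515 029 mm⁴
  bottom flange (beyond web): d = 21.4482 mm → contributes +515 029 mm⁴
Total I = 1 416 387 mm⁴.

I_y ≈ 1.416 × 10⁶ mm⁴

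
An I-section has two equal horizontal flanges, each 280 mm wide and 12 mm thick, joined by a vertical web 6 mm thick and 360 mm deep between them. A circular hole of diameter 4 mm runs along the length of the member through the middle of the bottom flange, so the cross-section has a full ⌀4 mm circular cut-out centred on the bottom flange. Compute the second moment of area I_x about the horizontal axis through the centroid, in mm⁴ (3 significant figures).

I_x ≈ 2.55 × 10⁸ mm⁴

Decompose the section into non-overlapping parts with the origin at the bottom-left of its bounding rectangle.
Bottom flange: 280 × 12, A = 3 360 mm², y = 6 mm, Ī = 40 320 mm⁴.
Web: 6 × 360, A = 2 160 mm², y = 192 mm, Ī = 23 328 000 mm⁴.
Top flange: 280 × 12, A = 3 360 mm², y = 378 mm, Ī = 40 320 mm⁴.
Hole (subtracted): ⌀4, A = 12.566 mm², y = 6 mm, Ī = 12.566 mm⁴.
Centroid: ȳ = ΣA·y / ΣA = 192.26 mm.
Transfer each piece to the horizontal axis through the centroid using Ī + A·d² with d = y − 192.26:
  bottom flange: d = -186.26 mm → contributes +116 612 577 mm⁴
  web: d = -0.26359 mm → contributes +23 328 150 mm⁴
  top flange: d = 185.74 mm → contributes +115 953 650 mm⁴
  hole: d = -186.26 mm → contributes −435 992 mm⁴
Total I = 255 458 385 mm⁴.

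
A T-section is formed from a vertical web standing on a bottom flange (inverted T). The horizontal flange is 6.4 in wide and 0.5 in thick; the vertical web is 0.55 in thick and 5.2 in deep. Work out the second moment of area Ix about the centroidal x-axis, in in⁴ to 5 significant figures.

Break the section into simple shapes (no overlaps), measuring from the bottom-left corner of the bounding box.
Flange: 6.4 × 0.5, A = 3.2 in², y = 0.25 in, Ī = 0.06666667 in⁴.
Web: 0.55 × 5.2, A = 2.86 in², y = 3.1 in, Ī = 6.444533 in⁴.
Centroid: ȳ = ΣA·y / ΣA = 1.59505 in.
Transfer each piece to the centroidal x-axis using Ī + A·d² with d = y − 1.59505:
  flange: d = -1.34505 in → contributes +5.855973 in⁴
  web: d = 1.50495 in → contributes +12.92208 in⁴
Total I = 18.77805 in⁴.

Ix ≈ 18.778 in⁴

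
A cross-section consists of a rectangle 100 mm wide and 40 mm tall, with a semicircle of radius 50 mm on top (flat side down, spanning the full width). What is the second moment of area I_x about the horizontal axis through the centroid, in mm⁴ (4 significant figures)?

I_x ≈ 4.586 × 10⁶ mm⁴

Split into non-overlapping primitives; take the origin at the lower-left of the bounding box.
Rectangular body: 100 × 40, A = 4 000 mm², y = 20 mm, Ī = 533 333 mm⁴.
Semicircular cap: semicircle r = 50, A = 3926.99 mm², y = 61.2207 mm, Ī = 685 981 mm⁴.
Centroid: ȳ = ΣA·y / ΣA = 40.4205 mm.
Transfer each piece to the horizontal axis through the centroid using Ī + A·d² with d = y − 40.4205:
  rectangular body: d = -20.4205 mm → contributes +2 201 321 mm⁴
  semicircular cap: d = 20.8002 mm → contributes +2 384 980 mm⁴
Total I = 4 586 301 mm⁴.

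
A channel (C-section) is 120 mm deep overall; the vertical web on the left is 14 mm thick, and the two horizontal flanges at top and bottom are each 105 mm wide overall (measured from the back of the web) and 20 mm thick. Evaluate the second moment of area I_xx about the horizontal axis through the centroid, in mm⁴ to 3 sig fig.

I_xx ≈ 1.12 × 10⁷ mm⁴

Break the section into simple shapes (no overlaps), measuring from the bottom-left corner of the bounding box.
Web: 14 × 120, A = 1 680 mm², y = 60 mm, Ī = 2 016 000 mm⁴.
Top flange (beyond web): 91 × 20, A = 1 820 mm², y = 110 mm, Ī = 60 667 mm⁴.
Bottom flange (beyond web): 91 × 20, A = 1 820 mm², y = 10 mm, Ī = 60 667 mm⁴.
By symmetry the centroid is at mid-height, ȳ = 60 mm.
Transfer each piece to the horizontal axis through the centroid using Ī + A·d² with d = y − 60:
  web: d = 0 mm → contributes +2 016 000 mm⁴
  top flange (beyond web): d = 50 mm → contributes +4 610 667 mm⁴
  bottom flange (beyond web): d = -50 mm → contributes +4 610 667 mm⁴
Total I = 11 237 333 mm⁴.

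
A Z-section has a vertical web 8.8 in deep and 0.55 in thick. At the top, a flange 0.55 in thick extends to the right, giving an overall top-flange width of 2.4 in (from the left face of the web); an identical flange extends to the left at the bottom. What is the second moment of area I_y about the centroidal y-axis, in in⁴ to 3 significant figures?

I_y ≈ 3.63 in⁴

Break the section into simple shapes (no overlaps), measuring from the bottom-left corner of the bounding box.
Web: 0.55 × 8.8, A = 4.84 in², x = 2.125 in, Ī = 0.12201 in⁴.
Top flange (beyond web): 1.85 × 0.55, A = 1.0175 in², x = 3.325 in, Ī = 0.2902 in⁴.
Bottom flange (beyond web): 1.85 × 0.55, A = 1.0175 in², x = 0.925 in, Ī = 0.2902 in⁴.
Centroid: x̄ = ΣA·x / ΣA = 2.125 in.
Transfer each piece to the centroidal y-axis using Ī + A·d² with d = x − 2.125:
  web: d = 0 in → contributes +0.12201 in⁴
  top flange (beyond web): d = 1.2 in → contributes +1.7554 in⁴
  bottom flange (beyond web): d = -1.2 in → contributes +1.7554 in⁴
Total I = 3.6328 in⁴.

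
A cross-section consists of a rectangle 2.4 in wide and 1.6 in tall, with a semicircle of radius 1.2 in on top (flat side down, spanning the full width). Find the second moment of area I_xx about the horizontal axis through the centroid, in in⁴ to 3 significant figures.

Break the section into simple shapes (no overlaps), measuring from the bottom-left corner of the bounding box.
Rectangular body: 2.4 × 1.6, A = 3.84 in², y = 0.8 in, Ī = 0.8192 in⁴.
Semicircular cap: semicircle r = 1.2, A = 2.2619 in², y = 2.1093 in, Ī = 0.22759 in⁴.
Centroid: ȳ = ΣA·y / ΣA = 1.2853 in.
Transfer each piece to the horizontal axis through the centroid using Ī + A·d² with d = y − 1.2853:
  rectangular body: d = -0.48535 in → contributes +1.7238 in⁴
  semicircular cap: d = 0.82395 in → contributes +1.7632 in⁴
Total I = 3.487 in⁴.

I_xx ≈ 3.49 in⁴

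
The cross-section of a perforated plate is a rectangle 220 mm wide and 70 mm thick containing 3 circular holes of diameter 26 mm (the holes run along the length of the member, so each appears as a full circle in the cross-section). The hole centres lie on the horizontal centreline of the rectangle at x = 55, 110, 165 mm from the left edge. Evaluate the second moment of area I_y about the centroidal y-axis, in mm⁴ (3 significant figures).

Decompose the section into non-overlapping parts with the origin at the bottom-left of its bounding rectangle.
Plate: 220 × 70, A = 15 400 mm², x = 110 mm, Ī = 62 113 333 mm⁴.
Hole 1 (subtracted): ⌀26, A = 530.93 mm², x = 55 mm, Ī = 22 432 mm⁴.
Hole 2 (subtracted): ⌀26, A = 530.93 mm², x = 110 mm, Ī = 22 432 mm⁴.
Hole 3 (subtracted): ⌀26, A = 530.93 mm², x = 165 mm, Ī = 22 432 mm⁴.
By symmetry the centroid is at mid-width, x̄ = 110 mm.
Transfer each piece to the centroidal y-axis using Ī + A·d² with d = x − 110:
  plate: d = 0 mm → contributes +62 113 333 mm⁴
  hole 1: d = -55 mm → contributes −1 628 492 mm⁴
  hole 2: d = 0 mm → contributes −22 432 mm⁴
  hole 3: d = 55 mm → contributes −1 628 492 mm⁴
Total I = 58 833 917 mm⁴.

I_y ≈ 5.88 × 10⁷ mm⁴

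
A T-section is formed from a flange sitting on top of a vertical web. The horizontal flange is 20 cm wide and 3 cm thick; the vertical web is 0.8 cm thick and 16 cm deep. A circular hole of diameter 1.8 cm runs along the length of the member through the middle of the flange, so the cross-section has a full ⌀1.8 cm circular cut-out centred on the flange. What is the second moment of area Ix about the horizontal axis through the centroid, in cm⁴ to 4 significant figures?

Ix ≈ 1262 cm⁴

Decompose the section into non-overlapping parts with the origin at the bottom-left of its bounding rectangle.
Flange: 20 × 3, A = 60 cm², y = 17.5 cm, Ī = 45 cm⁴.
Web: 0.8 × 16, A = 12.8 cm², y = 8 cm, Ī = 273.067 cm⁴.
Hole (subtracted): ⌀1.8, A = 2.54469 cm², y = 17.5 cm, Ī = 0.5153 cm⁴.
Centroid: ȳ = ΣA·y / ΣA = 15.7692 cm.
Transfer each piece to the horizontal axis through the centroid using Ī + A·d² with d = y − 15.7692:
  flange: d = 1.73083 cm → contributes +224.746 cm⁴
  web: d = -7.76917 cm → contributes +1045.67 cm⁴
  hole: d = 1.73083 cm → contributes −8.13861 cm⁴
Total I = 1262.28 cm⁴.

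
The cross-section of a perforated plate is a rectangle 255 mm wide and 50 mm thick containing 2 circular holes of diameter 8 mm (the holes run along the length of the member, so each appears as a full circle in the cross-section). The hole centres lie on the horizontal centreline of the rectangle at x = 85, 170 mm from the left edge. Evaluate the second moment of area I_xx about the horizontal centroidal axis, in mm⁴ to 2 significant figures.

I_xx ≈ 2.7 × 10⁶ mm⁴

Treat the section as a set of non-overlapping primitives; coordinates are from the bounding-box lower-left.
Plate: 255 × 50, A = 12 750 mm², y = 25 mm, Ī = 2 656 250 mm⁴.
Hole 1 (subtracted): ⌀8, A = 50.27 mm², y = 25 mm, Ī = 201.1 mm⁴.
Hole 2 (subtracted): ⌀8, A = 50.27 mm², y = 25 mm, Ī = 201.1 mm⁴.
By symmetry the centroid is at mid-height, ȳ = 25 mm.
All pieces are centred on the horizontal centroidal axis, so I = ΣĪ (holes subtracted) = 2 655 848 mm⁴.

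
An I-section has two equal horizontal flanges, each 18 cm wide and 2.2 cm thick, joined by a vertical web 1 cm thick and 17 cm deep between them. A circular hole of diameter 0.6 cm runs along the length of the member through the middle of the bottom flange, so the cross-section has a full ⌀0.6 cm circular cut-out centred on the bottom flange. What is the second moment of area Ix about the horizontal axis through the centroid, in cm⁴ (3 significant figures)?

Decompose the section into non-overlapping parts with the origin at the bottom-left of its bounding rectangle.
Bottom flange: 18 × 2.2, A = 39.6 cm², y = 1.1 cm, Ī = 15.972 cm⁴.
Web: 1 × 17, A = 17 cm², y = 10.7 cm, Ī = 409.42 cm⁴.
Top flange: 18 × 2.2, A = 39.6 cm², y = 20.3 cm, Ī = 15.972 cm⁴.
Hole (subtracted): ⌀0.6, A = 0.28274 cm², y = 1.1 cm, Ī = 0.0063617 cm⁴.
Centroid: ȳ = ΣA·y / ΣA = 10.728 cm.
Transfer each piece to the horizontal axis through the centroid using Ī + A·d² with d = y − 10.728:
  bottom flange: d = -9.6283 cm → contributes +3687.1 cm⁴
  web: d = -0.028299 cm → contributes +409.43 cm⁴
  top flange: d = 9.5717 cm → contributes +3 644 cm⁴
  hole: d = -9.6283 cm → contributes −26.218 cm⁴
Total I = 7714.3 cm⁴.

Ix ≈ 7710 cm⁴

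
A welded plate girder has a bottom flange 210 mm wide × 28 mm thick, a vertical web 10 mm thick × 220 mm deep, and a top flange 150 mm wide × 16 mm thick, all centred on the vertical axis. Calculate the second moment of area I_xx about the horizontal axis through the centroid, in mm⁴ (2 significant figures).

I_xx ≈ 1.1 × 10⁸ mm⁴

Break the section into simple shapes (no overlaps), measuring from the bottom-left corner of the bounding box.
Bottom plate: 210 × 28, A = 5 880 mm², y = 14 mm, Ī = 384 160 mm⁴.
Web plate: 10 × 220, A = 2 200 mm², y = 138 mm, Ī = 8 873 333 mm⁴.
Top plate: 150 × 16, A = 2 400 mm², y = 256 mm, Ī = 51 200 mm⁴.
Centroid: ȳ = ΣA·y / ΣA = 95.45 mm.
Transfer each piece to the horizontal axis through the centroid using Ī + A·d² with d = y − 95.45:
  bottom plate: d = -81.45 mm → contributes +39 393 048 mm⁴
  web plate: d = 42.55 mm → contributes +12 856 367 mm⁴
  top plate: d = 160.5 mm → contributes +61 914 032 mm⁴
Total I = 114 163 448 mm⁴.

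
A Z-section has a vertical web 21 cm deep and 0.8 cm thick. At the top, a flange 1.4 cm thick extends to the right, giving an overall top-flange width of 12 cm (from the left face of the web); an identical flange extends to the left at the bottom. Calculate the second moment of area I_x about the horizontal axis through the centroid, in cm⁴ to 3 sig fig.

I_x ≈ 3630 cm⁴

Decompose the section into non-overlapping parts with the origin at the bottom-left of its bounding rectangle.
Web: 0.8 × 21, A = 16.8 cm², y = 10.5 cm, Ī = 617.4 cm⁴.
Top flange (beyond web): 11.2 × 1.4, A = 15.68 cm², y = 20.3 cm, Ī = 2.5611 cm⁴.
Bottom flange (beyond web): 11.2 × 1.4, A = 15.68 cm², y = 0.7 cm, Ī = 2.5611 cm⁴.
Centroid: ȳ = ΣA·y / ΣA = 10.5 cm.
Transfer each piece to the horizontal axis through the centroid using Ī + A·d² with d = y − 10.5:
  web: d = 0 cm → contributes +617.4 cm⁴
  top flange (beyond web): d = 9.8 cm → contributes +1508.5 cm⁴
  bottom flange (beyond web): d = -9.8 cm → contributes +1508.5 cm⁴
Total I = 3634.3 cm⁴.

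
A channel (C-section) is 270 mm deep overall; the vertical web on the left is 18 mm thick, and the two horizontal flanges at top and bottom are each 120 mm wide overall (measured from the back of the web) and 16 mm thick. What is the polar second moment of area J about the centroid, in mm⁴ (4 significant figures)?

Decompose the section into non-overlapping parts with the origin at the bottom-left of its bounding rectangle.
Web: 18 × 270, A = 4 860 mm², y = 135 mm, Ī = 29 524 500 mm⁴.
Top flange (beyond web): 102 × 16, A = 1 632 mm², y = 262 mm, Ī = 34 816 mm⁴.
Bottom flange (beyond web): 102 × 16, A = 1 632 mm², y = 8 mm, Ī = 34 816 mm⁴.
By symmetry the centroid is at mid-height, ȳ = 135 mm.
Transfer each piece to the centroidal x-axis using Ī + A·d² with d = y − 135:
  web: d = 0 mm → contributes +29 524 500 mm⁴
  top flange (beyond web): d = 127 mm → contributes +26 357 344 mm⁴
  bottom flange (beyond web): d = -127 mm → contributes +26 357 344 mm⁴
Total I = 82 239 188 mm⁴.
For the y-axis: x̄ = 33.1064 mm.
Repeating about the centroidal y-axis gives I_y = 9 990 520 mm⁴.
Polar second moment: J = I_x + I_y = 92 229 708 mm⁴.

J ≈ 9.223 × 10⁷ mm⁴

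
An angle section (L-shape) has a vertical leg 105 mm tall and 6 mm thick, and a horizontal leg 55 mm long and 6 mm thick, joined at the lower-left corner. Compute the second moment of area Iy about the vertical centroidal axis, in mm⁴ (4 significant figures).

Iy ≈ 2.123 × 10⁵ mm⁴

Decompose the section into non-overlapping parts with the origin at the bottom-left of its bounding rectangle.
Vertical leg: 6 × 105, A = 630 mm², x = 3 mm, Ī = 1 890 mm⁴.
Horizontal leg (remainder): 49 × 6, A = 294 mm², x = 30.5 mm, Ī = 58824.5 mm⁴.
Centroid: x̄ = ΣA·x / ΣA = 11.75 mm.
Transfer each piece to the vertical centroidal axis using Ī + A·d² with d = x − 11.75:
  vertical leg: d = -8.75 mm → contributes +50124.4 mm⁴
  horizontal leg (remainder): d = 18.75 mm → contributes +162 184 mm⁴
Total I = 212 308 mm⁴.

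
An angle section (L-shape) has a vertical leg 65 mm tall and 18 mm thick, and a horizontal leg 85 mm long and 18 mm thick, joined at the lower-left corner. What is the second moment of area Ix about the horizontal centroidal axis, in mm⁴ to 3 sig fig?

Split into non-overlapping primitives; take the origin at the lower-left of the bounding box.
Vertical leg: 18 × 65, A = 1 170 mm², y = 32.5 mm, Ī = 411 938 mm⁴.
Horizontal leg (remainder): 67 × 18, A = 1 206 mm², y = 9 mm, Ī = 32 562 mm⁴.
Centroid: ȳ = ΣA·y / ΣA = 20.572 mm.
Transfer each piece to the horizontal centroidal axis using Ī + A·d² with d = y − 20.572:
  vertical leg: d = 11.928 mm → contributes +578 403 mm⁴
  horizontal leg (remainder): d = -11.572 mm → contributes +194 058 mm⁴
Total I = 772 461 mm⁴.

Ix ≈ 7.72 × 10⁵ mm⁴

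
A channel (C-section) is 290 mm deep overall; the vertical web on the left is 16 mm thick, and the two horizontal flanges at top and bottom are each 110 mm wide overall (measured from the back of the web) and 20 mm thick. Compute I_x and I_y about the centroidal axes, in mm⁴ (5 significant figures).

Split into non-overlapping primitives; take the origin at the lower-left of the bounding box.
Web: 16 × 290, A = 4 640 mm², y = 145 mm, Ī = 32 518 667 mm⁴.
Top flange (beyond web): 94 × 20, A = 1 880 mm², y = 280 mm, Ī = 62666.67 mm⁴.
Bottom flange (beyond web): 94 × 20, A = 1 880 mm², y = 10 mm, Ī = 62666.67 mm⁴.
By symmetry the centroid is at mid-height, ȳ = 145 mm.
Transfer each piece to the centroidal x-axis using Ī + A·d² with d = y − 145:
  web: d = 0 mm → contributes +32 518 667 mm⁴
  top flange (beyond web): d = 135 mm → contributes +34 325 667 mm⁴
  bottom flange (beyond web): d = -135 mm → contributes +34 325 667 mm⁴
Total I = 101 170 000 mm⁴.
For the y-axis: x̄ = 32.61905 mm.
Repeating about the centroidal y-axis gives I_y = 9 150 381 mm⁴.

I_x ≈ 1.0117 × 10⁸ mm⁴, I_y ≈ 9.1504 × 10⁶ mm⁴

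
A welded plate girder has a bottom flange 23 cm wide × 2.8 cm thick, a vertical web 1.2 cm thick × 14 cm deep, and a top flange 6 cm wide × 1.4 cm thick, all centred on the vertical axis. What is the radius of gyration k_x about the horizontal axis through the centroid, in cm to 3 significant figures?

Break the section into simple shapes (no overlaps), measuring from the bottom-left corner of the bounding box.
Bottom plate: 23 × 2.8, A = 64.4 cm², y = 1.4 cm, Ī = 42.075 cm⁴.
Web plate: 1.2 × 14, A = 16.8 cm², y = 9.8 cm, Ī = 274.4 cm⁴.
Top plate: 6 × 1.4, A = 8.4 cm², y = 17.5 cm, Ī = 1.372 cm⁴.
Centroid: ȳ = ΣA·y / ΣA = 4.4844 cm.
Transfer each piece to the horizontal axis through the centroid using Ī + A·d² with d = y − 4.4844:
  bottom plate: d = -3.0844 cm → contributes +654.74 cm⁴
  web plate: d = 5.3156 cm → contributes +749.1 cm⁴
  top plate: d = 13.016 cm → contributes +1424.4 cm⁴
Total I = 2828.2 cm⁴.
Radius of gyration: k = √(I/A) = √(2828.2 / 89.6) = 5.6183 cm.

k_x ≈ 5.62 cm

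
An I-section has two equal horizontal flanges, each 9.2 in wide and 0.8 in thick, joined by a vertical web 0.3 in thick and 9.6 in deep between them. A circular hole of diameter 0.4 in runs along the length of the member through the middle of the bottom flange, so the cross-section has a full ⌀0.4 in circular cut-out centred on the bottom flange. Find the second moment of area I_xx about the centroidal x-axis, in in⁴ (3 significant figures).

Treat the section as a set of non-overlapping primitives; coordinates are from the bounding-box lower-left.
Bottom flange: 9.2 × 0.8, A = 7.36 in², y = 0.4 in, Ī = 0.39253 in⁴.
Web: 0.3 × 9.6, A = 2.88 in², y = 5.6 in, Ī = 22.118 in⁴.
Top flange: 9.2 × 0.8, A = 7.36 in², y = 10.8 in, Ī = 0.39253 in⁴.
Hole (subtracted): ⌀0.4, A = 0.12566 in², y = 0.4 in, Ī = 0.0012566 in⁴.
Centroid: ȳ = ΣA·y / ΣA = 5.6374 in.
Transfer each piece to the centroidal x-axis using Ī + A·d² with d = y − 5.6374:
  bottom flange: d = -5.2374 in → contributes +202.28 in⁴
  web: d = -0.037395 in → contributes +22.122 in⁴
  top flange: d = 5.1626 in → contributes +196.55 in⁴
  hole: d = -5.2374 in → contributes −3.4483 in⁴
Total I = 417.51 in⁴.

I_xx ≈ 418 in⁴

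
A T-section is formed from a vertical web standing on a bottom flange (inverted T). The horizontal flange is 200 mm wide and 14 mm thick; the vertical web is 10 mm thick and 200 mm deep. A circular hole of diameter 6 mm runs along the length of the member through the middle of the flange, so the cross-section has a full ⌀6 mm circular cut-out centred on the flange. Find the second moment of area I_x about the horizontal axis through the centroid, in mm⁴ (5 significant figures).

I_x ≈ 2.0013 × 10⁷ mm⁴

Decompose the section into non-overlapping parts with the origin at the bottom-left of its bounding rectangle.
Flange: 200 × 14, A = 2 800 mm², y = 7 mm, Ī = 45733.33 mm⁴.
Web: 10 × 200, A = 2 000 mm², y = 114 mm, Ī = 6 666 667 mm⁴.
Hole (subtracted): ⌀6, A = 28.27433 mm², y = 7 mm, Ī = 63.61725 mm⁴.
Centroid: ȳ = ΣA·y / ΣA = 51.84751 mm.
Transfer each piece to the horizontal axis through the centroid using Ī + A·d² with d = y − 51.84751:
  flange: d = -44.84751 mm → contributes +5 677 370 mm⁴
  web: d = 62.15249 mm → contributes +14 392 531 mm⁴
  hole: d = -44.84751 mm → contributes −56931.75 mm⁴
Total I = 20 012 970 mm⁴.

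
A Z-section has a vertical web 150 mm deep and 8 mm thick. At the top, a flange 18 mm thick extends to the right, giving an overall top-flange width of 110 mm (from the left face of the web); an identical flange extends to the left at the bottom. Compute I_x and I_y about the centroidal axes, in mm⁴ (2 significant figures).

Decompose the section into non-overlapping parts with the origin at the bottom-left of its bounding rectangle.
Web: 8 × 150, A = 1 200 mm², y = 75 mm, Ī = 2 250 000 mm⁴.
Top flange (beyond web): 102 × 18, A = 1 836 mm², y = 141 mm, Ī = 49 572 mm⁴.
Bottom flange (beyond web): 102 × 18, A = 1 836 mm², y = 9 mm, Ī = 49 572 mm⁴.
Centroid: ȳ = ΣA·y / ΣA = 75 mm.
Transfer each piece to the centroidal x-axis using Ī + A·d² with d = y − 75:
  web: d = 0 mm → contributes +2 250 000 mm⁴
  top flange (beyond web): d = 66 mm → contributes +8 047 188 mm⁴
  bottom flange (beyond web): d = -66 mm → contributes +8 047 188 mm⁴
Total I = 18 344 376 mm⁴.
For the y-axis: x̄ = 106 mm.
Repeating about the centroidal y-axis gives I_y = 14 297 824 mm⁴.

I_x ≈ 1.8 × 10⁷ mm⁴, I_y ≈ 1.4 × 10⁷ mm⁴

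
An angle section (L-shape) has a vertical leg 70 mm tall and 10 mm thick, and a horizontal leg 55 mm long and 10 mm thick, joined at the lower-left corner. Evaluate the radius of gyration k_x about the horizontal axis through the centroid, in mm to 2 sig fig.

k_x ≈ 22 mm

Break the section into simple shapes (no overlaps), measuring from the bottom-left corner of the bounding box.
Vertical leg: 10 × 70, A = 700 mm², y = 35 mm, Ī = 285 833 mm⁴.
Horizontal leg (remainder): 45 × 10, A = 450 mm², y = 5 mm, Ī = 3 750 mm⁴.
Centroid: ȳ = ΣA·y / ΣA = 23.26 mm.
Transfer each piece to the horizontal axis through the centroid using Ī + A·d² with d = y − 23.26:
  vertical leg: d = 11.74 mm → contributes +382 298 mm⁴
  horizontal leg (remainder): d = -18.26 mm → contributes +153 807 mm⁴
Total I = 536 105 mm⁴.
Radius of gyration: k = √(I/A) = √(536 105 / 1 150) = 21.59 mm.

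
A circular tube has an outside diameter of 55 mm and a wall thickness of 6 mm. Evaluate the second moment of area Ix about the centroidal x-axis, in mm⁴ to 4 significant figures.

Ix ≈ 2.814 × 10⁵ mm⁴

Split into non-overlapping primitives; take the origin at the lower-left of the bounding box.
Outer circle: ⌀55, A = 2375.83 mm², y = 27.5 mm, Ī = 449 180 mm⁴.
Bore (subtracted): ⌀43, A = 1452.2 mm², y = 27.5 mm, Ī = 167 820 mm⁴.
By symmetry the centroid is at mid-height, ȳ = 27.5 mm.
All pieces are centred on the centroidal x-axis, so I = ΣĪ (holes subtracted) = 281 360 mm⁴.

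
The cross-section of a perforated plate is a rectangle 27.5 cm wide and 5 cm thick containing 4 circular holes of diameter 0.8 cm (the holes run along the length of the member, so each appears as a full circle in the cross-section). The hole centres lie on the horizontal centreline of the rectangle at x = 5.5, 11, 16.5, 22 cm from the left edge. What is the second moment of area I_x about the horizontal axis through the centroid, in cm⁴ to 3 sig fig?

Decompose the section into non-overlapping parts with the origin at the bottom-left of its bounding rectangle.
Plate: 27.5 × 5, A = 137.5 cm², y = 2.5 cm, Ī = 286.46 cm⁴.
Hole 1 (subtracted): ⌀0.8, A = 0.50265 cm², y = 2.5 cm, Ī = 0.020106 cm⁴.
Hole 2 (subtracted): ⌀0.8, A = 0.50265 cm², y = 2.5 cm, Ī = 0.020106 cm⁴.
Hole 3 (subtracted): ⌀0.8, A = 0.50265 cm², y = 2.5 cm, Ī = 0.020106 cm⁴.
Hole 4 (subtracted): ⌀0.8, A = 0.50265 cm², y = 2.5 cm, Ī = 0.020106 cm⁴.
By symmetry the centroid is at mid-height, ȳ = 2.5 cm.
All pieces are centred on the horizontal axis through the centroid, so I = ΣĪ (holes subtracted) = 286.38 cm⁴.

I_x ≈ 286 cm⁴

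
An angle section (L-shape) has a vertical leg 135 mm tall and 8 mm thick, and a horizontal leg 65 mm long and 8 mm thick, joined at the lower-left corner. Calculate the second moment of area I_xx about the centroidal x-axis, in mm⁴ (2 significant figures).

I_xx ≈ 2.9 × 10⁶ mm⁴

Decompose the section into non-overlapping parts with the origin at the bottom-left of its bounding rectangle.
Vertical leg: 8 × 135, A = 1 080 mm², y = 67.5 mm, Ī = 1 640 250 mm⁴.
Horizontal leg (remainder): 57 × 8, A = 456 mm², y = 4 mm, Ī = 2 432 mm⁴.
Centroid: ȳ = ΣA·y / ΣA = 48.65 mm.
Transfer each piece to the centroidal x-axis using Ī + A·d² with d = y − 48.65:
  vertical leg: d = 18.85 mm → contributes +2 024 062 mm⁴
  horizontal leg (remainder): d = -44.65 mm → contributes +911 460 mm⁴
Total I = 2 935 522 mm⁴.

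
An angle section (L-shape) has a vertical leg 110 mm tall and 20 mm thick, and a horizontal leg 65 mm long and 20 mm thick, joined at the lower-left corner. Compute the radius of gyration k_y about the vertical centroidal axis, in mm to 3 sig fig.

k_y ≈ 17.0 mm

Split into non-overlapping primitives; take the origin at the lower-left of the bounding box.
Vertical leg: 20 × 110, A = 2 200 mm², x = 10 mm, Ī = 73 333 mm⁴.
Horizontal leg (remainder): 45 × 20, A = 900 mm², x = 42.5 mm, Ī = 151 875 mm⁴.
Centroid: x̄ = ΣA·x / ΣA = 19.435 mm.
Transfer each piece to the vertical centroidal axis using Ī + A·d² with d = x − 19.435:
  vertical leg: d = -9.4355 mm → contributes +269 196 mm⁴
  horizontal leg (remainder): d = 23.065 mm → contributes +630 650 mm⁴
Total I = 899 845 mm⁴.
Radius of gyration: k = √(I/A) = √(899 845 / 3 100) = 17.037 mm.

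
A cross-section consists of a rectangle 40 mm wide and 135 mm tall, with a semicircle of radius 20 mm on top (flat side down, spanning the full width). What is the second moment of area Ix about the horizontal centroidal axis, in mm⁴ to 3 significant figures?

Ix ≈ 1.15 × 10⁷ mm⁴

Split into non-overlapping primitives; take the origin at the lower-left of the bounding box.
Rectangular body: 40 × 135, A = 5 400 mm², y = 67.5 mm, Ī = 8 201 250 mm⁴.
Semicircular cap: semicircle r = 20, A = 628.32 mm², y = 143.49 mm, Ī = 17 561 mm⁴.
Centroid: ȳ = ΣA·y / ΣA = 75.42 mm.
Transfer each piece to the horizontal centroidal axis using Ī + A·d² with d = y − 75.42:
  rectangular body: d = -7.9201 mm → contributes +8 539 980 mm⁴
  semicircular cap: d = 68.068 mm → contributes +2 928 734 mm⁴
Total I = 11 468 715 mm⁴.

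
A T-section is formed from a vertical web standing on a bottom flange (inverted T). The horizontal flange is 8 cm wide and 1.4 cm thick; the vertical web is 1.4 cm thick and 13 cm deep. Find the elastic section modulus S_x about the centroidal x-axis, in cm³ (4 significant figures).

Break the section into simple shapes (no overlaps), measuring from the bottom-left corner of the bounding box.
Flange: 8 × 1.4, A = 11.2 cm², y = 0.7 cm, Ī = 1.82933 cm⁴.
Web: 1.4 × 13, A = 18.2 cm², y = 7.9 cm, Ī = 256.317 cm⁴.
Centroid: ȳ = ΣA·y / ΣA = 5.15714 cm.
Transfer each piece to the centroidal x-axis using Ī + A·d² with d = y − 5.15714:
  flange: d = -4.45714 cm → contributes +224.33 cm⁴
  web: d = 2.74286 cm → contributes +393.24 cm⁴
Total I = 617.57 cm⁴.
Extreme fibre distance c = 9.24286 cm; S = I/c = 66.8159 cm³.

S_x ≈ 66.82 cm³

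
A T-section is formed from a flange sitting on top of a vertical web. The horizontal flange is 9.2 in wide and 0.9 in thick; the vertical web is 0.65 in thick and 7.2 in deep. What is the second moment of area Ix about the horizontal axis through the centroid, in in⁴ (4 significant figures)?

Split into non-overlapping primitives; take the origin at the lower-left of the bounding box.
Flange: 9.2 × 0.9, A = 8.28 in², y = 7.65 in, Ī = 0.5589 in⁴.
Web: 0.65 × 7.2, A = 4.68 in², y = 3.6 in, Ī = 20.2176 in⁴.
Centroid: ȳ = ΣA·y / ΣA = 6.1875 in.
Transfer each piece to the horizontal axis through the centroid using Ī + A·d² with d = y − 6.1875:
  flange: d = 1.4625 in → contributes +18.269 in⁴
  web: d = -2.5875 in → contributes +51.5509 in⁴
Total I = 69.82 in⁴.

Ix ≈ 69.82 in⁴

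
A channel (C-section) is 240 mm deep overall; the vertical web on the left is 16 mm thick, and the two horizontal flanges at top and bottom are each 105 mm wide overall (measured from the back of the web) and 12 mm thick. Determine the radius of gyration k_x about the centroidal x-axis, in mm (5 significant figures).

Split into non-overlapping primitives; take the origin at the lower-left of the bounding box.
Web: 16 × 240, A = 3 840 mm², y = 120 mm, Ī = 18 432 000 mm⁴.
Top flange (beyond web): 89 × 12, A = 1 068 mm², y = 234 mm, Ī = 12 816 mm⁴.
Bottom flange (beyond web): 89 × 12, A = 1 068 mm², y = 6 mm, Ī = 12 816 mm⁴.
By symmetry the centroid is at mid-height, ȳ = 120 mm.
Transfer each piece to the centroidal x-axis using Ī + A·d² with d = y − 120:
  web: d = 0 mm → contributes +18 432 000 mm⁴
  top flange (beyond web): d = 114 mm → contributes +13 892 544 mm⁴
  bottom flange (beyond web): d = -114 mm → contributes +13 892 544 mm⁴
Total I = 46 217 088 mm⁴.
Radius of gyration: k = √(I/A) = √(46 217 088 / 5 976) = 87.94193 mm.

k_x ≈ 87.942 mm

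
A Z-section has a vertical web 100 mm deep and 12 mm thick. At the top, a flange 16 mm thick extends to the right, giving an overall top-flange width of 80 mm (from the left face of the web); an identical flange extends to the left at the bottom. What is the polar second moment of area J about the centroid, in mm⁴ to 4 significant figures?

J ≈ 9.219 × 10⁶ mm⁴

Break the section into simple shapes (no overlaps), measuring from the bottom-left corner of the bounding box.
Web: 12 × 100, A = 1 200 mm², y = 50 mm, Ī = 1 000 000 mm⁴.
Top flange (beyond web): 68 × 16, A = 1 088 mm², y = 92 mm, Ī = 23210.7 mm⁴.
Bottom flange (beyond web): 68 × 16, A = 1 088 mm², y = 8 mm, Ī = 23210.7 mm⁴.
Centroid: ȳ = ΣA·y / ΣA = 50 mm.
Transfer each piece to the centroidal x-axis using Ī + A·d² with d = y − 50:
  web: d = 0 mm → contributes +1 000 000 mm⁴
  top flange (beyond web): d = 42 mm → contributes +1 942 443 mm⁴
  bottom flange (beyond web): d = -42 mm → contributes +1 942 443 mm⁴
Total I = 4 884 885 mm⁴.
For the y-axis: x̄ = 74 mm.
Repeating about the centroidal y-axis gives I_y = 4 334 485 mm⁴.
Polar second moment: J = I_x + I_y = 9 219 371 mm⁴.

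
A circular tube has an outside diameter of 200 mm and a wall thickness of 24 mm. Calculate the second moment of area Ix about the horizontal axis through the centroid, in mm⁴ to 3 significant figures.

Ix ≈ 5.23 × 10⁷ mm⁴

Break the section into simple shapes (no overlaps), measuring from the bottom-left corner of the bounding box.
Outer circle: ⌀200, A = 31 416 mm², y = 100 mm, Ī = 78 539 816 mm⁴.
Bore (subtracted): ⌀152, A = 18 146 mm², y = 100 mm, Ī = 26 202 592 mm⁴.
By symmetry the centroid is at mid-height, ȳ = 100 mm.
All pieces are centred on the horizontal axis through the centroid, so I = ΣĪ (holes subtracted) = 52 337 225 mm⁴.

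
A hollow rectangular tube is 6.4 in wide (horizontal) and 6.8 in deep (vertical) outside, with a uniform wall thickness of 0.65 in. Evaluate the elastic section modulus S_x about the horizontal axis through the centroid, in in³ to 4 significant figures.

Treat the section as a set of non-overlapping primitives; coordinates are from the bounding-box lower-left.
Outer rectangle: 6.4 × 6.8, A = 43.52 in², y = 3.4 in, Ī = 167.697 in⁴.
Inner void (subtracted): 5.1 × 5.5, A = 28.05 in², y = 3.4 in, Ī = 70.7094 in⁴.
By symmetry the centroid is at mid-height, ȳ = 3.4 in.
All pieces are centred on the horizontal axis through the centroid, so I = ΣĪ (holes subtracted) = 96.9877 in⁴.
Extreme fibre distance c = 3.4 in; S = I/c = 28.5258 in³.

S_x ≈ 28.53 in³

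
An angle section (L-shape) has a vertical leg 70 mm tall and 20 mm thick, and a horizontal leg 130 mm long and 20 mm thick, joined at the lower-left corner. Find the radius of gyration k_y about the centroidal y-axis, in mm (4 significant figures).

k_y ≈ 40.41 mm

Treat the section as a set of non-overlapping primitives; coordinates are from the bounding-box lower-left.
Vertical leg: 20 × 70, A = 1 400 mm², x = 10 mm, Ī = 46666.7 mm⁴.
Horizontal leg (remainder): 110 × 20, A = 2 200 mm², x = 75 mm, Ī = 2 218 333 mm⁴.
Centroid: x̄ = ΣA·x / ΣA = 49.7222 mm.
Transfer each piece to the centroidal y-axis using Ī + A·d² with d = x − 49.7222:
  vertical leg: d = -39.7222 mm → contributes +2 255 664 mm⁴
  horizontal leg (remainder): d = 25.2778 mm → contributes +3 624 059 mm⁴
Total I = 5 879 722 mm⁴.
Radius of gyration: k = √(I/A) = √(5 879 722 / 3 600) = 40.4136 mm.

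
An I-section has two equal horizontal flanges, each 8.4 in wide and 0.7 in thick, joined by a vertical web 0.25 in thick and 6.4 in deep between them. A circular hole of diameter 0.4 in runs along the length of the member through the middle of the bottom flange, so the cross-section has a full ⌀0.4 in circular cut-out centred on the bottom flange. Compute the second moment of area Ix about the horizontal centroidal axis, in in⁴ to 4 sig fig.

Treat the section as a set of non-overlapping primitives; coordinates are from the bounding-box lower-left.
Bottom flange: 8.4 × 0.7, A = 5.88 in², y = 0.35 in, Ī = 0.2401 in⁴.
Web: 0.25 × 6.4, A = 1.6 in², y = 3.9 in, Ī = 5.46133 in⁴.
Top flange: 8.4 × 0.7, A = 5.88 in², y = 7.45 in, Ī = 0.2401 in⁴.
Hole (subtracted): ⌀0.4, A = 0.125664 in², y = 0.35 in, Ī = 0.00125664 in⁴.
Centroid: ȳ = ΣA·y / ΣA = 3.93371 in.
Transfer each piece to the horizontal centroidal axis using Ī + A·d² with d = y − 3.93371:
  bottom flange: d = -3.58371 in → contributes +75.7567 in⁴
  web: d = -0.0337082 in → contributes +5.46315 in⁴
  top flange: d = 3.51629 in → contributes +72.9422 in⁴
  hole: d = -3.58371 in → contributes −1.61515 in⁴
Total I = 152.547 in⁴.

Ix ≈ 152.5 in⁴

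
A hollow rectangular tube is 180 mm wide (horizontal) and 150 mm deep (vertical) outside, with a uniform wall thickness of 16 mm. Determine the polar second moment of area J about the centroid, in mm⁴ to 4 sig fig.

Split into non-overlapping primitives; take the origin at the lower-left of the bounding box.
Outer rectangle: 180 × 150, A = 27 000 mm², y = 75 mm, Ī = 50 625 000 mm⁴.
Inner void (subtracted): 148 × 118, A = 17 464 mm², y = 75 mm, Ī = 20 264 061 mm⁴.
By symmetry the centroid is at mid-height, ȳ = 75 mm.
All pieces are centred on the centroidal x-axis, so I = ΣĪ (holes subtracted) = 30 360 939 mm⁴.
Repeating about the centroidal y-axis gives I_y = 41 022 379 mm⁴.
Polar second moment: J = I_x + I_y = 71 383 317 mm⁴.

J ≈ 7.138 × 10⁷ mm⁴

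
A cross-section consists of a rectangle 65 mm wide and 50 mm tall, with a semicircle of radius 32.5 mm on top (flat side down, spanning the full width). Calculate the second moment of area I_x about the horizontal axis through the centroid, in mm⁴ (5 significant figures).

I_x ≈ 2.4526 × 10⁶ mm⁴

Split into non-overlapping primitives; take the origin at the lower-left of the bounding box.
Rectangular body: 65 × 50, A = 3 250 mm², y = 25 mm, Ī = 677083.3 mm⁴.
Semicircular cap: semicircle r = 32.5, A = 1659.154 mm², y = 63.79343 mm, Ī = 122451.9 mm⁴.
Centroid: ȳ = ΣA·y / ΣA = 38.11107 mm.
Transfer each piece to the horizontal axis through the centroid using Ī + A·d² with d = y − 38.11107:
  rectangular body: d = -13.11107 mm → contributes +1 235 759 mm⁴
  semicircular cap: d = 25.68236 mm → contributes +1 216 802 mm⁴
Total I = 2 452 561 mm⁴.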